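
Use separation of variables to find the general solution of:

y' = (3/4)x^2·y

Separating variables and integrating:
ln|y| = x^3/4 + C

General solution: y = Ce^(x^3/4)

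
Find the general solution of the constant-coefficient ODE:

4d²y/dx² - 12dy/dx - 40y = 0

Characteristic equation: 4r² - 12r - 40 = 0
Divide by 4: r² - 3r - 10 = 0
Roots: r = 5, -2 (distinct real)
General solution: y = C₁e^(5x) + C₂e^(-2x)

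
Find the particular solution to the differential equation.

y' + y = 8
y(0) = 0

General solution: y = 8 + Ce^(-x)
Applying y(0) = 0: C = 0 - 8 = -8
Particular solution: y = 8 - 8e^(-x)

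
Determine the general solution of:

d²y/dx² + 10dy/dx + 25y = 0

Characteristic equation: r² + 10r + 25 = 0
Factored: (r + 5)² = 0
Repeated root: r = -5
General solution: y = (C₁ + C₂x)e^(-5x)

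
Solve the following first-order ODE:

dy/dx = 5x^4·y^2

Separating variables and integrating:
-1/y = x^5 + C

General solution: y^-1 = -x^5 + C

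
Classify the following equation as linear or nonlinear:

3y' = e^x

Linear (y and its derivatives appear to the first power only, no products of y terms)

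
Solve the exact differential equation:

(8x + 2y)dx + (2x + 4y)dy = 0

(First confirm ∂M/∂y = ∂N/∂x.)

Verify exactness: ∂M/∂y = ∂N/∂x ✓
Find F(x,y) such that ∂F/∂x = M, ∂F/∂y = N
Solution: 4x² + 2xy + 2y² = C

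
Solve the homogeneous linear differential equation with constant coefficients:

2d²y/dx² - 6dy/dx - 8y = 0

Characteristic equation: 2r² - 6r - 8 = 0
Divide by 2: r² - 3r - 4 = 0
Roots: r = 4, -1 (distinct real)
General solution: y = C₁e^(4x) + C₂e^(-x)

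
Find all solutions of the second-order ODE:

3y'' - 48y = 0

Characteristic equation: 3r² - 48 = 0
Divide by 3: r² - 16 = 0
Roots: r = 4, -4 (distinct real)
General solution: y = C₁e^(4x) + C₂e^(-4x)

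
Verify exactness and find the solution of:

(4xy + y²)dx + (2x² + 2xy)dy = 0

Verify exactness: ∂M/∂y = ∂N/∂x ✓
Find F(x,y) such that ∂F/∂x = M, ∂F/∂y = N
Solution: 2x²y + xy² = C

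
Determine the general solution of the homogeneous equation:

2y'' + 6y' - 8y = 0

Characteristic equation: 2r² + 6r - 8 = 0
Divide by 2: r² + 3r - 4 = 0
Roots: r = 1, -4 (distinct real)
General solution: y = C₁e^x + C₂e^(-4x)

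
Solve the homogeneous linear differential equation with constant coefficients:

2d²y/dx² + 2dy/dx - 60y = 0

Characteristic equation: 2r² + 2r - 60 = 0
Divide by 2: r² + r - 30 = 0
Roots: r = 5, -6 (distinct real)
General solution: y = C₁e^(5x) + C₂e^(-6x)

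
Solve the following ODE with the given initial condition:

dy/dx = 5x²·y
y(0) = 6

General solution: y = Ce^(5x³/3)
Applying IC y(0) = 6:
Particular solution: y = 6e^(5x³/3)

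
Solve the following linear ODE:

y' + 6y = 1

Using integrating factor method:

General solution: y = 1/6 + Ce^(-6x)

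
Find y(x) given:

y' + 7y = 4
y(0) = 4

General solution: y = 4/7 + Ce^(-7x)
Applying y(0) = 4: C = 4 - 4/7 = 24/7
Particular solution: y = 4/7 + (24/7)e^(-7x)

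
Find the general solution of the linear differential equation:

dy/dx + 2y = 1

Using integrating factor method:

General solution: y = 1/2 + Ce^(-2x)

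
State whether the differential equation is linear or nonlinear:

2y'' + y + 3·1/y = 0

Nonlinear (1/y term)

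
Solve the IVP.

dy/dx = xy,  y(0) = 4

General solution: y = Ce^(x²/2)
Applying IC y(0) = 4:
Particular solution: y = 4e^(x²/2)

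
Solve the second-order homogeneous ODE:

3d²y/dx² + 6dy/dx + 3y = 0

Characteristic equation: 3r² + 6r + 3 = 0
Divide by 3: r² + 2r + 1 = 0
Factored: (r + 1)² = 0
Repeated root: r = -1
General solution: y = (C₁ + C₂x)e^(-x)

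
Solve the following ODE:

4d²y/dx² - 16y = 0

Characteristic equation: 4r² - 16 = 0
Divide by 4: r² - 4 = 0
Roots: r = 2, -2 (distinct real)
General solution: y = C₁e^(2x) + C₂e^(-2x)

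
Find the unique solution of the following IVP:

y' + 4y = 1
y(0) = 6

General solution: y = 1/4 + Ce^(-4x)
Applying y(0) = 6: C = 6 - 1/4 = 23/4
Particular solution: y = 1/4 + (23/4)e^(-4x)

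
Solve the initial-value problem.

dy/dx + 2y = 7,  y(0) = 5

General solution: y = 7/2 + Ce^(-2x)
Applying y(0) = 5: C = 5 - 7/2 = 3/2
Particular solution: y = 7/2 + (3/2)e^(-2x)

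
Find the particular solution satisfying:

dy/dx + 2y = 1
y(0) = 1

General solution: y = 1/2 + Ce^(-2x)
Applying y(0) = 1: C = 1 - 1/2 = 1/2
Particular solution: y = 1/2 + (1/2)e^(-2x)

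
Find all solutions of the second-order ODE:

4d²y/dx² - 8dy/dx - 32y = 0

Characteristic equation: 4r² - 8r - 32 = 0
Divide by 4: r² - 2r - 8 = 0
Roots: r = 4, -2 (distinct real)
General solution: y = C₁e^(4x) + C₂e^(-2x)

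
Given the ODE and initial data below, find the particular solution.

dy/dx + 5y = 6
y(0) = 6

General solution: y = 6/5 + Ce^(-5x)
Applying y(0) = 6: C = 6 - 6/5 = 24/5
Particular solution: y = 6/5 + (24/5)e^(-5x)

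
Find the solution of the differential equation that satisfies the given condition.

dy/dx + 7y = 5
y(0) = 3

General solution: y = 5/7 + Ce^(-7x)
Applying y(0) = 3: C = 3 - 5/7 = 16/7
Particular solution: y = 5/7 + (16/7)e^(-7x)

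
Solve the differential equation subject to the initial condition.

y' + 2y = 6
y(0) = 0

General solution: y = 3 + Ce^(-2x)
Applying y(0) = 0: C = 0 - 3 = -3
Particular solution: y = 3 - 3e^(-2x)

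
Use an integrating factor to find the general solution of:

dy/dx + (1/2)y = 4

Using integrating factor method:

General solution: y = 8 + Ce^(-x/2)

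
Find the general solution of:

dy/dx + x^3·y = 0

Using integrating factor method:

General solution: y = Ce^(-x^4/4)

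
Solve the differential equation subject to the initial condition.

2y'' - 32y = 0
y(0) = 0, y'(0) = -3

General solution: y = C₁e^(4x) + C₂e^(-4x)
Applying ICs: C₁ = -3/8, C₂ = 3/8
Particular solution: y = -(3/8)e^(4x) + (3/8)e^(-4x)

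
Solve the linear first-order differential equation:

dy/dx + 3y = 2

Using integrating factor method:

General solution: y = 2/3 + Ce^(-3x)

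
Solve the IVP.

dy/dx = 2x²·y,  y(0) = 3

General solution: y = Ce^(2x³/3)
Applying IC y(0) = 3:
Particular solution: y = 3e^(2x³/3)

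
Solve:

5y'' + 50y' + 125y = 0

Characteristic equation: 5r² + 50r + 125 = 0
Divide by 5: r² + 10r + 25 = 0
Factored: (r + 5)² = 0
Repeated root: r = -5
General solution: y = (C₁ + C₂x)e^(-5x)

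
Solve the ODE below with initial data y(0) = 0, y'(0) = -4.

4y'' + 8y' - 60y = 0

General solution: y = C₁e^(3x) + C₂e^(-5x)
Applying ICs: C₁ = -1/2, C₂ = 1/2
Particular solution: y = -(1/2)e^(3x) + (1/2)e^(-5x)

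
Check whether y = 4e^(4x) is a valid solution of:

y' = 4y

Verification:
y = 4e^(4x)
y' = 16e^(4x)
4y = 16e^(4x)
y' = 4y ✓

Yes, it is a solution.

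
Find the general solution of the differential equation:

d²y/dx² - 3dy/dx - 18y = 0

Characteristic equation: r² - 3r - 18 = 0
Roots: r = 6, -3 (distinct real)
General solution: y = C₁e^(6x) + C₂e^(-3x)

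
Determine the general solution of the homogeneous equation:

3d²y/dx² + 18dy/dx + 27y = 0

Characteristic equation: 3r² + 18r + 27 = 0
Divide by 3: r² + 6r + 9 = 0
Factored: (r + 3)² = 0
Repeated root: r = -3
General solution: y = (C₁ + C₂x)e^(-3x)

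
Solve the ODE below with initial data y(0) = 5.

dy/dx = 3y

General solution: y = Ce^(3x)
Applying IC y(0) = 5:
Particular solution: y = 5e^(3x)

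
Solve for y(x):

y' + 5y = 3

Using integrating factor method:

General solution: y = 3/5 + Ce^(-5x)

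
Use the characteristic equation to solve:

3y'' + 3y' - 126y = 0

Characteristic equation: 3r² + 3r - 126 = 0
Divide by 3: r² + r - 42 = 0
Roots: r = 6, -7 (distinct real)
General solution: y = C₁e^(6x) + C₂e^(-7x)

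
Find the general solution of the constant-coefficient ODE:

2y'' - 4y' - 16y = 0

Characteristic equation: 2r² - 4r - 16 = 0
Divide by 2: r² - 2r - 8 = 0
Roots: r = 4, -2 (distinct real)
General solution: y = C₁e^(4x) + C₂e^(-2x)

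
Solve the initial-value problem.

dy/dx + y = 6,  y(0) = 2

General solution: y = 6 + Ce^(-x)
Applying y(0) = 2: C = 2 - 6 = -4
Particular solution: y = 6 - 4e^(-x)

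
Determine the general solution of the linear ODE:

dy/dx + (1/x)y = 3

Using integrating factor method:

General solution: y = (3/2)x + C/x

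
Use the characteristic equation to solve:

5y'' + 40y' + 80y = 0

Characteristic equation: 5r² + 40r + 80 = 0
Divide by 5: r² + 8r + 16 = 0
Factored: (r + 4)² = 0
Repeated root: r = -4
General solution: y = (C₁ + C₂x)e^(-4x)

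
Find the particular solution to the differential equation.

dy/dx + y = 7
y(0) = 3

General solution: y = 7 + Ce^(-x)
Applying y(0) = 3: C = 3 - 7 = -4
Particular solution: y = 7 - 4e^(-x)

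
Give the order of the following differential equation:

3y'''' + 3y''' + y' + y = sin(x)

The order is 4 (highest derivative is of order 4).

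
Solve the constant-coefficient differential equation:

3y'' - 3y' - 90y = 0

Characteristic equation: 3r² - 3r - 90 = 0
Divide by 3: r² - r - 30 = 0
Roots: r = 6, -5 (distinct real)
General solution: y = C₁e^(6x) + C₂e^(-5x)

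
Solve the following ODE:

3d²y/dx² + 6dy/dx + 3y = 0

Characteristic equation: 3r² + 6r + 3 = 0
Divide by 3: r² + 2r + 1 = 0
Factored: (r + 1)² = 0
Repeated root: r = -1
General solution: y = (C₁ + C₂x)e^(-x)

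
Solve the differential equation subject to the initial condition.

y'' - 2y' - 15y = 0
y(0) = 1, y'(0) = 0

General solution: y = C₁e^(5x) + C₂e^(-3x)
Applying ICs: C₁ = 3/8, C₂ = 5/8
Particular solution: y = (3/8)e^(5x) + (5/8)e^(-3x)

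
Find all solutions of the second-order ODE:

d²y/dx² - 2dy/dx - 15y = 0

Characteristic equation: r² - 2r - 15 = 0
Roots: r = 5, -3 (distinct real)
General solution: y = C₁e^(5x) + C₂e^(-3x)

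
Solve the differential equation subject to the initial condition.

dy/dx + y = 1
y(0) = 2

General solution: y = 1 + Ce^(-x)
Applying y(0) = 2: C = 2 - 1 = 1
Particular solution: y = 1 + e^(-x)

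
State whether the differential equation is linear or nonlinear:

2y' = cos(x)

Linear (y and its derivatives appear to the first power only, no products of y terms)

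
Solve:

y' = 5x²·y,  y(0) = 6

General solution: y = Ce^(5x³/3)
Applying IC y(0) = 6:
Particular solution: y = 6e^(5x³/3)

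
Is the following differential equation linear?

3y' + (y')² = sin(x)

No. Nonlinear ((y')² term)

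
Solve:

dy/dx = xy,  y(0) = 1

General solution: y = Ce^(x²/2)
Applying IC y(0) = 1:
Particular solution: y = e^(x²/2)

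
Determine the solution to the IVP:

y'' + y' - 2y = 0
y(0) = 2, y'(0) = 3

General solution: y = C₁e^x + C₂e^(-2x)
Applying ICs: C₁ = 7/3, C₂ = -1/3
Particular solution: y = (7/3)e^x - (1/3)e^(-2x)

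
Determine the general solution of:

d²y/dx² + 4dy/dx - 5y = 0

Characteristic equation: r² + 4r - 5 = 0
Roots: r = 1, -5 (distinct real)
General solution: y = C₁e^x + C₂e^(-5x)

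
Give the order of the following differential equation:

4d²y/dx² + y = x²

The order is 2 (highest derivative is of order 2).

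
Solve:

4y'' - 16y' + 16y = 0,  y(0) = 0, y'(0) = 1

General solution: y = (C₁ + C₂x)e^(2x)
Repeated root r = 2
Applying ICs: C₁ = 0, C₂ = 1
Particular solution: y = xe^(2x)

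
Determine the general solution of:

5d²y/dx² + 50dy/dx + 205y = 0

Characteristic equation: 5r² + 50r + 205 = 0
Divide by 5: r² + 10r + 41 = 0
Roots: r = -5 ± 4i (complex conjugates)
General solution: y = e^(-5x)(C₁cos(4x) + C₂sin(4x))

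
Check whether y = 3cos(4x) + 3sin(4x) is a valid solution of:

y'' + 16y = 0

Verification:
y'' = -48cos(4x) - 48sin(4x)
y'' + 16y = 0 ✓

Yes, it is a solution.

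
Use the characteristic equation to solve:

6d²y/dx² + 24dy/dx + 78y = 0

Characteristic equation: 6r² + 24r + 78 = 0
Divide by 6: r² + 4r + 13 = 0
Roots: r = -2 ± 3i (complex conjugates)
General solution: y = e^(-2x)(C₁cos(3x) + C₂sin(3x))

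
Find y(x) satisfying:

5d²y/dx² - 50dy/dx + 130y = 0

Characteristic equation: 5r² - 50r + 130 = 0
Divide by 5: r² - 10r + 26 = 0
Roots: r = 5 ± i (complex conjugates)
General solution: y = e^(5x)(C₁cos(x) + C₂sin(x))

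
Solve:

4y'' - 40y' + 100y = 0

Characteristic equation: 4r² - 40r + 100 = 0
Divide by 4: r² - 10r + 25 = 0
Factored: (r - 5)² = 0
Repeated root: r = 5
General solution: y = (C₁ + C₂x)e^(5x)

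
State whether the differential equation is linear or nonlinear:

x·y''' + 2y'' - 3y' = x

Linear (y and its derivatives appear to the first power only, no products of y terms)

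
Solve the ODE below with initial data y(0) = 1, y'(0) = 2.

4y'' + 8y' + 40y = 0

General solution: y = e^(-x)(C₁cos(3x) + C₂sin(3x))
Complex roots r = -1 ± 3i
Applying ICs: C₁ = 1, C₂ = 1
Particular solution: y = e^(-x)(cos(3x) + sin(3x))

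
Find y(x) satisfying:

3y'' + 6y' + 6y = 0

Characteristic equation: 3r² + 6r + 6 = 0
Divide by 3: r² + 2r + 2 = 0
Roots: r = -1 ± i (complex conjugates)
General solution: y = e^(-x)(C₁cos(x) + C₂sin(x))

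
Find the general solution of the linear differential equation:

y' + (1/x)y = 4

Using integrating factor method:

General solution: y = 2x + C/x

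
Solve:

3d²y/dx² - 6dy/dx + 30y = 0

Characteristic equation: 3r² - 6r + 30 = 0
Divide by 3: r² - 2r + 10 = 0
Roots: r = 1 ± 3i (complex conjugates)
General solution: y = e^x(C₁cos(3x) + C₂sin(3x))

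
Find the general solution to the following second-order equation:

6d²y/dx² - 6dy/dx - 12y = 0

Characteristic equation: 6r² - 6r - 12 = 0
Divide by 6: r² - r - 2 = 0
Roots: r = 2, -1 (distinct real)
General solution: y = C₁e^(2x) + C₂e^(-x)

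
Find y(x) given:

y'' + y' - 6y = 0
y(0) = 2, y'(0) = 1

General solution: y = C₁e^(2x) + C₂e^(-3x)
Applying ICs: C₁ = 7/5, C₂ = 3/5
Particular solution: y = (7/5)e^(2x) + (3/5)e^(-3x)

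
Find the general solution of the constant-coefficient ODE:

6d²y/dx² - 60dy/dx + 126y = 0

Characteristic equation: 6r² - 60r + 126 = 0
Divide by 6: r² - 10r + 21 = 0
Roots: r = 7, 3 (distinct real)
General solution: y = C₁e^(7x) + C₂e^(3x)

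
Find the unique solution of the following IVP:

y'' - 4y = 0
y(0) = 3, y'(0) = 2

General solution: y = C₁e^(2x) + C₂e^(-2x)
Applying ICs: C₁ = 2, C₂ = 1
Particular solution: y = 2e^(2x) + e^(-2x)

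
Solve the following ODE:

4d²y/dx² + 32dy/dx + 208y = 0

Characteristic equation: 4r² + 32r + 208 = 0
Divide by 4: r² + 8r + 52 = 0
Roots: r = -4 ± 6i (complex conjugates)
General solution: y = e^(-4x)(C₁cos(6x) + C₂sin(6x))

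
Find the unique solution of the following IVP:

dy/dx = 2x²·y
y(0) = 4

General solution: y = Ce^(2x³/3)
Applying IC y(0) = 4:
Particular solution: y = 4e^(2x³/3)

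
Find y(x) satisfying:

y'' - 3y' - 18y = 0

Characteristic equation: r² - 3r - 18 = 0
Roots: r = 6, -3 (distinct real)
General solution: y = C₁e^(6x) + C₂e^(-3x)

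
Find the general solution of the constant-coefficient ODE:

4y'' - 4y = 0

Characteristic equation: 4r² - 4 = 0
Divide by 4: r² - 1 = 0
Roots: r = 1, -1 (distinct real)
General solution: y = C₁e^x + C₂e^(-x)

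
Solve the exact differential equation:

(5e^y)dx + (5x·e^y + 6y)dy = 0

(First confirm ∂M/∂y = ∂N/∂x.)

Verify exactness: ∂M/∂y = ∂N/∂x ✓
Find F(x,y) such that ∂F/∂x = M, ∂F/∂y = N
Solution: 5x·e^y + 3y² = C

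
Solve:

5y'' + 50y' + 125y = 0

Characteristic equation: 5r² + 50r + 125 = 0
Divide by 5: r² + 10r + 25 = 0
Factored: (r + 5)² = 0
Repeated root: r = -5
General solution: y = (C₁ + C₂x)e^(-5x)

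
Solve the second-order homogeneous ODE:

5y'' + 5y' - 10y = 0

Characteristic equation: 5r² + 5r - 10 = 0
Divide by 5: r² + r - 2 = 0
Roots: r = 1, -2 (distinct real)
General solution: y = C₁e^x + C₂e^(-2x)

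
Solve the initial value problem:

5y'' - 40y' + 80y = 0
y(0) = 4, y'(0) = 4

General solution: y = (C₁ + C₂x)e^(4x)
Repeated root r = 4
Applying ICs: C₁ = 4, C₂ = -12
Particular solution: y = (4 - 12x)e^(4x)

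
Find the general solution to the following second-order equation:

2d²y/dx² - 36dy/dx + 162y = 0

Characteristic equation: 2r² - 36r + 162 = 0
Divide by 2: r² - 18r + 81 = 0
Factored: (r - 9)² = 0
Repeated root: r = 9
General solution: y = (C₁ + C₂x)e^(9x)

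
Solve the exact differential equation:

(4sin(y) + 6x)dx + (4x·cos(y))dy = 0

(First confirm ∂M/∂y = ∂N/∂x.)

Verify exactness: ∂M/∂y = ∂N/∂x ✓
Find F(x,y) such that ∂F/∂x = M, ∂F/∂y = N
Solution: 4x·sin(y) + 3x² = C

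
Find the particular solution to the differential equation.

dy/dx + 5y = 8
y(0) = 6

General solution: y = 8/5 + Ce^(-5x)
Applying y(0) = 6: C = 6 - 8/5 = 22/5
Particular solution: y = 8/5 + (22/5)e^(-5x)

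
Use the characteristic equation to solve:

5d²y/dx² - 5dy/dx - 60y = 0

Characteristic equation: 5r² - 5r - 60 = 0
Divide by 5: r² - r - 12 = 0
Roots: r = 4, -3 (distinct real)
General solution: y = C₁e^(4x) + C₂e^(-3x)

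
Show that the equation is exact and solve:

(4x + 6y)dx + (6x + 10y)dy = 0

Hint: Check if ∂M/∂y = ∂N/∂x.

Verify exactness: ∂M/∂y = ∂N/∂x ✓
Find F(x,y) such that ∂F/∂x = M, ∂F/∂y = N
Solution: 2x² + 6xy + 5y² = C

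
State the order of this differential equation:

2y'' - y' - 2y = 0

The order is 2 (highest derivative is of order 2).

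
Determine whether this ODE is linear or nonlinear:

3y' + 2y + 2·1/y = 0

Nonlinear (1/y term)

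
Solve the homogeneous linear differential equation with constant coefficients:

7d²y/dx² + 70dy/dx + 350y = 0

Characteristic equation: 7r² + 70r + 350 = 0
Divide by 7: r² + 10r + 50 = 0
Roots: r = -5 ± 5i (complex conjugates)
General solution: y = e^(-5x)(C₁cos(5x) + C₂sin(5x))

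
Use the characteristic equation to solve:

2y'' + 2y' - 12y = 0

Characteristic equation: 2r² + 2r - 12 = 0
Divide by 2: r² + r - 6 = 0
Roots: r = 2, -3 (distinct real)
General solution: y = C₁e^(2x) + C₂e^(-3x)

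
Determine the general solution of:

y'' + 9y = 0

Characteristic equation: r² + 9 = 0
Roots: r = ±3i (complex conjugates)
General solution: y = C₁cos(3x) + C₂sin(3x)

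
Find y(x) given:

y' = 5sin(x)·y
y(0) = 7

General solution: y = Ce^(-5cos(x))
Applying IC y(0) = 7:
Particular solution: y = 7e^(5(1-cos(x)))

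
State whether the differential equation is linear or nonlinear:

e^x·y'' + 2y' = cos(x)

Linear (y and its derivatives appear to the first power only, no products of y terms)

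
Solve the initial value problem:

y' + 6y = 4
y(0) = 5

General solution: y = 2/3 + Ce^(-6x)
Applying y(0) = 5: C = 5 - 2/3 = 13/3
Particular solution: y = 2/3 + (13/3)e^(-6x)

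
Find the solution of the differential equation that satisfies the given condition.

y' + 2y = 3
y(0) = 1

General solution: y = 3/2 + Ce^(-2x)
Applying y(0) = 1: C = 1 - 3/2 = -1/2
Particular solution: y = 3/2 - (1/2)e^(-2x)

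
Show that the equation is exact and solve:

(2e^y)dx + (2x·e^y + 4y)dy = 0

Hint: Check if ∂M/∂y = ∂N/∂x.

Verify exactness: ∂M/∂y = ∂N/∂x ✓
Find F(x,y) such that ∂F/∂x = M, ∂F/∂y = N
Solution: 2x·e^y + 2y² = C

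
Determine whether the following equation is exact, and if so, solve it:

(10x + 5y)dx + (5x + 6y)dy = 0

Verify exactness: ∂M/∂y = ∂N/∂x ✓
Find F(x,y) such that ∂F/∂x = M, ∂F/∂y = N
Solution: 5x² + 5xy + 3y² = C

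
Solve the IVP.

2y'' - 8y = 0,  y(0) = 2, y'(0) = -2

General solution: y = C₁e^(2x) + C₂e^(-2x)
Applying ICs: C₁ = 1/2, C₂ = 3/2
Particular solution: y = (1/2)e^(2x) + (3/2)e^(-2x)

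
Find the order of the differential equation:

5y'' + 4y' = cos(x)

The order is 2 (highest derivative is of order 2).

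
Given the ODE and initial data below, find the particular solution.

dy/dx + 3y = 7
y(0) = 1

General solution: y = 7/3 + Ce^(-3x)
Applying y(0) = 1: C = 1 - 7/3 = -4/3
Particular solution: y = 7/3 - (4/3)e^(-3x)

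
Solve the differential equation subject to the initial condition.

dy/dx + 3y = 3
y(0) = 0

General solution: y = 1 + Ce^(-3x)
Applying y(0) = 0: C = 0 - 1 = -1
Particular solution: y = 1 - e^(-3x)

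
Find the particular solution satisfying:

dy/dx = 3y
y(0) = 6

General solution: y = Ce^(3x)
Applying IC y(0) = 6:
Particular solution: y = 6e^(3x)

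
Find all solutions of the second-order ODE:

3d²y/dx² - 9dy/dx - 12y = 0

Characteristic equation: 3r² - 9r - 12 = 0
Divide by 3: r² - 3r - 4 = 0
Roots: r = 4, -1 (distinct real)
General solution: y = C₁e^(4x) + C₂e^(-x)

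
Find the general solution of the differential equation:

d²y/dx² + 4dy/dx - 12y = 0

Characteristic equation: r² + 4r - 12 = 0
Roots: r = 2, -6 (distinct real)
General solution: y = C₁e^(2x) + C₂e^(-6x)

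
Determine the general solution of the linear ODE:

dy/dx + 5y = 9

Using integrating factor method:

General solution: y = 9/5 + Ce^(-5x)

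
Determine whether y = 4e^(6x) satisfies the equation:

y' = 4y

Verification:
y = 4e^(6x)
y' = 24e^(6x)
But 4y = 16e^(6x)
y' ≠ 4y — the derivative does not match

No, it is not a solution.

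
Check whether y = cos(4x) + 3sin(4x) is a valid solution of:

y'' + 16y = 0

Verification:
y'' = -16cos(4x) - 48sin(4x)
y'' + 16y = 0 ✓

Yes, it is a solution.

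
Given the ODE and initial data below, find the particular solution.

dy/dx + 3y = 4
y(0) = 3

General solution: y = 4/3 + Ce^(-3x)
Applying y(0) = 3: C = 3 - 4/3 = 5/3
Particular solution: y = 4/3 + (5/3)e^(-3x)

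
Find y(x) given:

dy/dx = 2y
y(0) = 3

General solution: y = Ce^(2x)
Applying IC y(0) = 3:
Particular solution: y = 3e^(2x)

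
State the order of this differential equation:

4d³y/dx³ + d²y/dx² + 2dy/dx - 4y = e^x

The order is 3 (highest derivative is of order 3).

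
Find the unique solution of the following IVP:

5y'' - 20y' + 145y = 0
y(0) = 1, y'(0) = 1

General solution: y = e^(2x)(C₁cos(5x) + C₂sin(5x))
Complex roots r = 2 ± 5i
Applying ICs: C₁ = 1, C₂ = -1/5
Particular solution: y = e^(2x)(cos(5x) - (1/5)sin(5x))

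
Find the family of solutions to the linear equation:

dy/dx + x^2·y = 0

Using integrating factor method:

General solution: y = Ce^(-x^3/3)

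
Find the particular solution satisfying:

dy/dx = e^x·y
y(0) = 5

General solution: y = Ce^(e^x)
Applying IC y(0) = 5:
Particular solution: y = 5e^(e^x - 1)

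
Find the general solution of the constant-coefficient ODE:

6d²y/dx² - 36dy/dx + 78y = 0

Characteristic equation: 6r² - 36r + 78 = 0
Divide by 6: r² - 6r + 13 = 0
Roots: r = 3 ± 2i (complex conjugates)
General solution: y = e^(3x)(C₁cos(2x) + C₂sin(2x))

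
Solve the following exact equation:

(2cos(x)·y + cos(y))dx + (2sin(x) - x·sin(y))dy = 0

Verify exactness: ∂M/∂y = ∂N/∂x ✓
Find F(x,y) such that ∂F/∂x = M, ∂F/∂y = N
Solution: 2sin(x)·y + x·cos(y) = C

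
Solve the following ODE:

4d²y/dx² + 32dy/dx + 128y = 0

Characteristic equation: 4r² + 32r + 128 = 0
Divide by 4: r² + 8r + 32 = 0
Roots: r = -4 ± 4i (complex conjugates)
General solution: y = e^(-4x)(C₁cos(4x) + C₂sin(4x))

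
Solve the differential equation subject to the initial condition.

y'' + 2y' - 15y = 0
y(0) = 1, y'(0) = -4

General solution: y = C₁e^(3x) + C₂e^(-5x)
Applying ICs: C₁ = 1/8, C₂ = 7/8
Particular solution: y = (1/8)e^(3x) + (7/8)e^(-5x)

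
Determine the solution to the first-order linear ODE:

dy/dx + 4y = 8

Using integrating factor method:

General solution: y = 2 + Ce^(-4x)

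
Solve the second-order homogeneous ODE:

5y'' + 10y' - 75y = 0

Characteristic equation: 5r² + 10r - 75 = 0
Divide by 5: r² + 2r - 15 = 0
Roots: r = 3, -5 (distinct real)
General solution: y = C₁e^(3x) + C₂e^(-5x)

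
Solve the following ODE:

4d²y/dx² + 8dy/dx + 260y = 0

Characteristic equation: 4r² + 8r + 260 = 0
Divide by 4: r² + 2r + 65 = 0
Roots: r = -1 ± 8i (complex conjugates)
General solution: y = e^(-x)(C₁cos(8x) + C₂sin(8x))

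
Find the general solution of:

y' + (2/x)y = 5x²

Using integrating factor method:

General solution: y = x^3 + Cx^(-2)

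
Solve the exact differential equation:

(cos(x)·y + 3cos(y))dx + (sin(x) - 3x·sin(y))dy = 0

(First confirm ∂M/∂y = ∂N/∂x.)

Verify exactness: ∂M/∂y = ∂N/∂x ✓
Find F(x,y) such that ∂F/∂x = M, ∂F/∂y = N
Solution: sin(x)·y + 3x·cos(y) = C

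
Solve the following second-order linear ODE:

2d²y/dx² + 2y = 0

Characteristic equation: 2r² + 2 = 0
Divide by 2: r² + 1 = 0
Roots: r = ±i (complex conjugates)
General solution: y = C₁cos(x) + C₂sin(x)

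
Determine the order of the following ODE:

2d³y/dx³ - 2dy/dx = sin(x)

The order is 3 (highest derivative is of order 3).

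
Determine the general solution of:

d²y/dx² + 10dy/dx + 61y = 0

Characteristic equation: r² + 10r + 61 = 0
Roots: r = -5 ± 6i (complex conjugates)
General solution: y = e^(-5x)(C₁cos(6x) + C₂sin(6x))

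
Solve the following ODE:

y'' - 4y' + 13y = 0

Characteristic equation: r² - 4r + 13 = 0
Roots: r = 2 ± 3i (complex conjugates)
General solution: y = e^(2x)(C₁cos(3x) + C₂sin(3x))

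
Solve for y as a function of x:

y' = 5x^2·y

Separating variables and integrating:
ln|y| = 5x^3/3 + C

General solution: y = Ce^(5x^3/3)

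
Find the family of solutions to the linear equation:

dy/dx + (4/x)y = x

Using integrating factor method:

General solution: y = (1/6)x^2 + Cx^(-4)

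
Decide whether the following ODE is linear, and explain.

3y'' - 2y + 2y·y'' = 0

Nonlinear (y·y'' term)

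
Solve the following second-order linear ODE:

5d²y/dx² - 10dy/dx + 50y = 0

Characteristic equation: 5r² - 10r + 50 = 0
Divide by 5: r² - 2r + 10 = 0
Roots: r = 1 ± 3i (complex conjugates)
General solution: y = e^x(C₁cos(3x) + C₂sin(3x))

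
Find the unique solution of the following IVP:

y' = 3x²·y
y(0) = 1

General solution: y = Ce^(x³)
Applying IC y(0) = 1:
Particular solution: y = e^(x³)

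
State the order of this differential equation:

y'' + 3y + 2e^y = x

The order is 2 (highest derivative is of order 2).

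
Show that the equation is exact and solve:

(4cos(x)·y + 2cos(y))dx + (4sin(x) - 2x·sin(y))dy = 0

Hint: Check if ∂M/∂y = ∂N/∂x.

Verify exactness: ∂M/∂y = ∂N/∂x ✓
Find F(x,y) such that ∂F/∂x = M, ∂F/∂y = N
Solution: 4sin(x)·y + 2x·cos(y) = C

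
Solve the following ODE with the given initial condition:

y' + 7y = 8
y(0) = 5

General solution: y = 8/7 + Ce^(-7x)
Applying y(0) = 5: C = 5 - 8/7 = 27/7
Particular solution: y = 8/7 + (27/7)e^(-7x)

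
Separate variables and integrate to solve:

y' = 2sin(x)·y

Separating variables and integrating:
ln|y| = -2cos(x) + C

General solution: y = Ce^(-2cos(x))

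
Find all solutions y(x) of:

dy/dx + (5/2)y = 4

Using integrating factor method:

General solution: y = 8/5 + Ce^(-5x/2)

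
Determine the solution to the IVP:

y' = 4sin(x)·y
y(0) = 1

General solution: y = Ce^(-4cos(x))
Applying IC y(0) = 1:
Particular solution: y = e^(4(1-cos(x)))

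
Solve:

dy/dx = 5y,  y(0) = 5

General solution: y = Ce^(5x)
Applying IC y(0) = 5:
Particular solution: y = 5e^(5x)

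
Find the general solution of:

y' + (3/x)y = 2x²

Using integrating factor method:

General solution: y = (1/3)x^3 + Cx^(-3)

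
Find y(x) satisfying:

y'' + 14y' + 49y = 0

Characteristic equation: r² + 14r + 49 = 0
Factored: (r + 7)² = 0
Repeated root: r = -7
General solution: y = (C₁ + C₂x)e^(-7x)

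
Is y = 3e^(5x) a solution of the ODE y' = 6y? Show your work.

Verification:
y = 3e^(5x)
y' = 15e^(5x)
But 6y = 18e^(5x)
y' ≠ 6y — the derivative does not match

No, it is not a solution.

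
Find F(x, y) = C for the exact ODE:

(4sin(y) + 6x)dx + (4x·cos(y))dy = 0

Verify exactness: ∂M/∂y = ∂N/∂x ✓
Find F(x,y) such that ∂F/∂x = M, ∂F/∂y = N
Solution: 4x·sin(y) + 3x² = C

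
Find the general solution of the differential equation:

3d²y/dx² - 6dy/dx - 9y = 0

Characteristic equation: 3r² - 6r - 9 = 0
Divide by 3: r² - 2r - 3 = 0
Roots: r = 3, -1 (distinct real)
General solution: y = C₁e^(3x) + C₂e^(-x)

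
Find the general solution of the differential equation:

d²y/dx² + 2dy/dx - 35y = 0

Characteristic equation: r² + 2r - 35 = 0
Roots: r = 5, -7 (distinct real)
General solution: y = C₁e^(5x) + C₂e^(-7x)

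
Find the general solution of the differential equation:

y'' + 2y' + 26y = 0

Characteristic equation: r² + 2r + 26 = 0
Roots: r = -1 ± 5i (complex conjugates)
General solution: y = e^(-x)(C₁cos(5x) + C₂sin(5x))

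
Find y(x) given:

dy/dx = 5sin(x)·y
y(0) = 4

General solution: y = Ce^(-5cos(x))
Applying IC y(0) = 4:
Particular solution: y = 4e^(5(1-cos(x)))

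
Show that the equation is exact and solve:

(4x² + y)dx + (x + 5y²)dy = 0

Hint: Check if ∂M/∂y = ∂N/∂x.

Verify exactness: ∂M/∂y = ∂N/∂x ✓
Find F(x,y) such that ∂F/∂x = M, ∂F/∂y = N
Solution: 4x³/3 + xy + 5y³/3 = C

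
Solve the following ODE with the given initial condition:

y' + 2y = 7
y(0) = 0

General solution: y = 7/2 + Ce^(-2x)
Applying y(0) = 0: C = 0 - 7/2 = -7/2
Particular solution: y = 7/2 - (7/2)e^(-2x)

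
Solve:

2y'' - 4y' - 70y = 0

Characteristic equation: 2r² - 4r - 70 = 0
Divide by 2: r² - 2r - 35 = 0
Roots: r = 7, -5 (distinct real)
General solution: y = C₁e^(7x) + C₂e^(-5x)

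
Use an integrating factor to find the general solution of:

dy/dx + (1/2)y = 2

Using integrating factor method:

General solution: y = 4 + Ce^(-x/2)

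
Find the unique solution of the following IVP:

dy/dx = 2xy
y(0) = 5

General solution: y = Ce^(x²)
Applying IC y(0) = 5:
Particular solution: y = 5e^(x²)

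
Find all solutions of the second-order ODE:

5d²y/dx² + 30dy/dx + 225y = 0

Characteristic equation: 5r² + 30r + 225 = 0
Divide by 5: r² + 6r + 45 = 0
Roots: r = -3 ± 6i (complex conjugates)
General solution: y = e^(-3x)(C₁cos(6x) + C₂sin(6x))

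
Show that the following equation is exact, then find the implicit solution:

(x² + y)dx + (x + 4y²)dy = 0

Verify exactness: ∂M/∂y = ∂N/∂x ✓
Find F(x,y) such that ∂F/∂x = M, ∂F/∂y = N
Solution: x³/3 + xy + 4y³/3 = C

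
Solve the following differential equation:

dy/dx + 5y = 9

Using integrating factor method:

General solution: y = 9/5 + Ce^(-5x)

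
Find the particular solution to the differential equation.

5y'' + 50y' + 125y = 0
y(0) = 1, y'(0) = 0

General solution: y = (C₁ + C₂x)e^(-5x)
Repeated root r = -5
Applying ICs: C₁ = 1, C₂ = 5
Particular solution: y = (1 + 5x)e^(-5x)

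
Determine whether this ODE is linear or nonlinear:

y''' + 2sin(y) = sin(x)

Nonlinear (sin(y) is nonlinear in y)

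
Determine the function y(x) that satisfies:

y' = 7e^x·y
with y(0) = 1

General solution: y = Ce^(7e^x)
Applying IC y(0) = 1:
Particular solution: y = e^(7(e^x - 1))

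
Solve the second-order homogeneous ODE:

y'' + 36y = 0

Characteristic equation: r² + 36 = 0
Roots: r = ±6i (complex conjugates)
General solution: y = C₁cos(6x) + C₂sin(6x)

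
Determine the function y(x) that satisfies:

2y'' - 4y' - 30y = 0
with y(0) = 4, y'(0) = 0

General solution: y = C₁e^(5x) + C₂e^(-3x)
Applying ICs: C₁ = 3/2, C₂ = 5/2
Particular solution: y = (3/2)e^(5x) + (5/2)e^(-3x)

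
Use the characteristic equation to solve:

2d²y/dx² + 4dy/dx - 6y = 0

Characteristic equation: 2r² + 4r - 6 = 0
Divide by 2: r² + 2r - 3 = 0
Roots: r = 1, -3 (distinct real)
General solution: y = C₁e^x + C₂e^(-3x)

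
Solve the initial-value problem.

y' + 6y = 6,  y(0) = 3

General solution: y = 1 + Ce^(-6x)
Applying y(0) = 3: C = 3 - 1 = 2
Particular solution: y = 1 + 2e^(-6x)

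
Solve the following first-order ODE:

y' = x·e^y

Separating variables and integrating:
-e^(-y) = x²/2 + C

General solution: y = -ln(C - x²/2)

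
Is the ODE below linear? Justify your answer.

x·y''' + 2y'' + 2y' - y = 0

Yes. Linear (y and its derivatives appear to the first power only, no products of y terms)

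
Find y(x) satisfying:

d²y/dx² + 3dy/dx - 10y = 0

Characteristic equation: r² + 3r - 10 = 0
Roots: r = 2, -5 (distinct real)
General solution: y = C₁e^(2x) + C₂e^(-5x)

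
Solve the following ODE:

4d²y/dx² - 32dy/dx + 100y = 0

Characteristic equation: 4r² - 32r + 100 = 0
Divide by 4: r² - 8r + 25 = 0
Roots: r = 4 ± 3i (complex conjugates)
General solution: y = e^(4x)(C₁cos(3x) + C₂sin(3x))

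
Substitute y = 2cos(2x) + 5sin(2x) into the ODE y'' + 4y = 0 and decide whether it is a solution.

Verification:
y'' = -8cos(2x) - 20sin(2x)
y'' + 4y = 0 ✓

Yes, it is a solution.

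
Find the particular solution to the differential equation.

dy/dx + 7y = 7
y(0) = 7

General solution: y = 1 + Ce^(-7x)
Applying y(0) = 7: C = 7 - 1 = 6
Particular solution: y = 1 + 6e^(-7x)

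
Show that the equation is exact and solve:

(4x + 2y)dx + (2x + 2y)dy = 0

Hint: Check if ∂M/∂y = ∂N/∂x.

Verify exactness: ∂M/∂y = ∂N/∂x ✓
Find F(x,y) such that ∂F/∂x = M, ∂F/∂y = N
Solution: 2x² + 2xy + y² = C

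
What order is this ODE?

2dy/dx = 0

The order is 1 (highest derivative is of order 1).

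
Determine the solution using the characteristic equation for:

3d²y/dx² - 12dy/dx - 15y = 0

Characteristic equation: 3r² - 12r - 15 = 0
Divide by 3: r² - 4r - 5 = 0
Roots: r = 5, -1 (distinct real)
General solution: y = C₁e^(5x) + C₂e^(-x)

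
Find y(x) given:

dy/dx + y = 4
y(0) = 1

General solution: y = 4 + Ce^(-x)
Applying y(0) = 1: C = 1 - 4 = -3
Particular solution: y = 4 - 3e^(-x)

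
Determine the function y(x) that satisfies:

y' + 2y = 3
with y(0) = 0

General solution: y = 3/2 + Ce^(-2x)
Applying y(0) = 0: C = 0 - 3/2 = -3/2
Particular solution: y = 3/2 - (3/2)e^(-2x)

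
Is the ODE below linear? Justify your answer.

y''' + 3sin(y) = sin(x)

No. Nonlinear (sin(y) is nonlinear in y)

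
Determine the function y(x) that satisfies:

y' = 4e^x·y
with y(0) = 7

General solution: y = Ce^(4e^x)
Applying IC y(0) = 7:
Particular solution: y = 7e^(4(e^x - 1))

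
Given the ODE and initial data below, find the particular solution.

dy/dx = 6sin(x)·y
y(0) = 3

General solution: y = Ce^(-6cos(x))
Applying IC y(0) = 3:
Particular solution: y = 3e^(6(1-cos(x)))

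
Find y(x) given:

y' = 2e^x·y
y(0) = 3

General solution: y = Ce^(2e^x)
Applying IC y(0) = 3:
Particular solution: y = 3e^(2(e^x - 1))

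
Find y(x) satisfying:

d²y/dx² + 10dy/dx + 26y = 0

Characteristic equation: r² + 10r + 26 = 0
Roots: r = -5 ± i (complex conjugates)
General solution: y = e^(-5x)(C₁cos(x) + C₂sin(x))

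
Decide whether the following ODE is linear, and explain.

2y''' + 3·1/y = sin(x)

Nonlinear (1/y term)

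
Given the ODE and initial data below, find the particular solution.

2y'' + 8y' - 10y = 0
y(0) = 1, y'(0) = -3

General solution: y = C₁e^x + C₂e^(-5x)
Applying ICs: C₁ = 1/3, C₂ = 2/3
Particular solution: y = (1/3)e^x + (2/3)e^(-5x)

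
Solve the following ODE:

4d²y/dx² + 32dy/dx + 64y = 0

Characteristic equation: 4r² + 32r + 64 = 0
Divide by 4: r² + 8r + 16 = 0
Factored: (r + 4)² = 0
Repeated root: r = -4
General solution: y = (C₁ + C₂x)e^(-4x)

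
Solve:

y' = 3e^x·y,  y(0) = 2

General solution: y = Ce^(3e^x)
Applying IC y(0) = 2:
Particular solution: y = 2e^(3(e^x - 1))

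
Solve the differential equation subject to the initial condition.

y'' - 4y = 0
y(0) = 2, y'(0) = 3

General solution: y = C₁e^(2x) + C₂e^(-2x)
Applying ICs: C₁ = 7/4, C₂ = 1/4
Particular solution: y = (7/4)e^(2x) + (1/4)e^(-2x)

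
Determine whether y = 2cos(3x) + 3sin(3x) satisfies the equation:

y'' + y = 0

Verification:
y'' = -18cos(3x) - 27sin(3x)
y'' + y ≠ 0 (frequency mismatch: got 9 instead of 1)

No, it is not a solution.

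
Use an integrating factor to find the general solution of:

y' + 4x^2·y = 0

Using integrating factor method:

General solution: y = Ce^(-4x^3/3)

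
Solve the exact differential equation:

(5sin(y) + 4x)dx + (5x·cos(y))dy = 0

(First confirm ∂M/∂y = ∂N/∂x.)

Verify exactness: ∂M/∂y = ∂N/∂x ✓
Find F(x,y) such that ∂F/∂x = M, ∂F/∂y = N
Solution: 5x·sin(y) + 2x² = C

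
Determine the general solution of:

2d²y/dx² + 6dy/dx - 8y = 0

Characteristic equation: 2r² + 6r - 8 = 0
Divide by 2: r² + 3r - 4 = 0
Roots: r = 1, -4 (distinct real)
General solution: y = C₁e^x + C₂e^(-4x)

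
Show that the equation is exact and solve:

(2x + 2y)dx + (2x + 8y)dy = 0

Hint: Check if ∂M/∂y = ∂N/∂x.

Verify exactness: ∂M/∂y = ∂N/∂x ✓
Find F(x,y) such that ∂F/∂x = M, ∂F/∂y = N
Solution: x² + 2xy + 4y² = C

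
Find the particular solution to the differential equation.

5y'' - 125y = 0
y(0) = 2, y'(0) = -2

General solution: y = C₁e^(5x) + C₂e^(-5x)
Applying ICs: C₁ = 4/5, C₂ = 6/5
Particular solution: y = (4/5)e^(5x) + (6/5)e^(-5x)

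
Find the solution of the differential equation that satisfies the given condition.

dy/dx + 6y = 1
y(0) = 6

General solution: y = 1/6 + Ce^(-6x)
Applying y(0) = 6: C = 6 - 1/6 = 35/6
Particular solution: y = 1/6 + (35/6)e^(-6x)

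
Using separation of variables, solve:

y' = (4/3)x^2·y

Separating variables and integrating:
ln|y| = 4x^3/9 + C

General solution: y = Ce^(4x^3/9)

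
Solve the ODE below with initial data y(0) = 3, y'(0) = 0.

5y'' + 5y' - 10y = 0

General solution: y = C₁e^x + C₂e^(-2x)
Applying ICs: C₁ = 2, C₂ = 1
Particular solution: y = 2e^x + e^(-2x)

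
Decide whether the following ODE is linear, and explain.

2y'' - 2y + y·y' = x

Nonlinear (product y·y')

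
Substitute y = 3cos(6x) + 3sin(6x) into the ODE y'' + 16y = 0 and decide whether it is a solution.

Verification:
y'' = -108cos(6x) - 108sin(6x)
y'' + 16y ≠ 0 (frequency mismatch: got 36 instead of 16)

No, it is not a solution.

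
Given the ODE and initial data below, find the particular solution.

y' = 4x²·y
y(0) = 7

General solution: y = Ce^(4x³/3)
Applying IC y(0) = 7:
Particular solution: y = 7e^(4x³/3)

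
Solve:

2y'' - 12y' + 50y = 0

Characteristic equation: 2r² - 12r + 50 = 0
Divide by 2: r² - 6r + 25 = 0
Roots: r = 3 ± 4i (complex conjugates)
General solution: y = e^(3x)(C₁cos(4x) + C₂sin(4x))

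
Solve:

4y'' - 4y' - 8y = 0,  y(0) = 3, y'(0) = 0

General solution: y = C₁e^(2x) + C₂e^(-x)
Applying ICs: C₁ = 1, C₂ = 2
Particular solution: y = e^(2x) + 2e^(-x)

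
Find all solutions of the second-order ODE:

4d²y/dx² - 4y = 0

Characteristic equation: 4r² - 4 = 0
Divide by 4: r² - 1 = 0
Roots: r = 1, -1 (distinct real)
General solution: y = C₁e^x + C₂e^(-x)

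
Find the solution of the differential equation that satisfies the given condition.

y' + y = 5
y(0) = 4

General solution: y = 5 + Ce^(-x)
Applying y(0) = 4: C = 4 - 5 = -1
Particular solution: y = 5 - e^(-x)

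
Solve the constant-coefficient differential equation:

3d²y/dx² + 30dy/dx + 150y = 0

Characteristic equation: 3r² + 30r + 150 = 0
Divide by 3: r² + 10r + 50 = 0
Roots: r = -5 ± 5i (complex conjugates)
General solution: y = e^(-5x)(C₁cos(5x) + C₂sin(5x))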